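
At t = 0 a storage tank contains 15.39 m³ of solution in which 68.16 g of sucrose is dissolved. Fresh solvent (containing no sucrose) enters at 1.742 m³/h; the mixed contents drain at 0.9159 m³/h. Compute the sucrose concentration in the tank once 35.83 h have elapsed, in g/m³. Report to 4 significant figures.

Total volume: dV/dt = Q_in − Q_out = 0.826100 m³/h, so V(t) = 15.39 + 0.826100 t and V(35.83) = 44.9892 m³.
No sucrose enters, so dm/dt = −Q_out · (m/V).
Separate: dm/m = −Q_out dt/V(t) ⇒ ln(m/m₀) = −(Q_out/(Q_in−Q_out)) ln(V/V₀).
m = m₀ (V₀/V)^(Q_out/(Q_in−Q_out)) = 68.16 × (15.39/44.9892)^(1.10870) = 20.7500 g.
C = m/V = 20.7500/44.9892 = 0.461223 g/m³.

0.4612 g/m³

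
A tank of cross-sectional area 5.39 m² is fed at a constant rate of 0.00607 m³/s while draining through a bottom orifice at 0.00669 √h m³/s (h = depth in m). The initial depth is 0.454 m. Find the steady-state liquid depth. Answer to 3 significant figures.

0.823 m

Mass balance (ρ constant): A dh/dt = Q_in − 0.00669 √h. At steady state dh/dt = 0:
Q_in = 0.00669 √h_ss ⇒ √h_ss = 0.00607/0.00669 = 0.90732.
h_ss = 0.90732² = 0.82324 m. (Since h₀ = 0.454 m < h_ss, the level will rise toward this value.)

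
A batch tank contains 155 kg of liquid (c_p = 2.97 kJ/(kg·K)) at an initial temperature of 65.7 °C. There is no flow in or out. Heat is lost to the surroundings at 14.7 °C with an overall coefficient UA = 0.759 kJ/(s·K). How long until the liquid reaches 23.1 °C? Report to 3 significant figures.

1090 s

Lumped-capacitance energy balance: M c_p dT/dt = UA(T_amb − T).
τ = M c_p/UA = 606.52 s; T_ss = T_amb = 14.700 °C.
T(t) = T_ss + (T₀ − T_ss)e^(−t/τ); set T = 23.1:
t = −τ ln[(T − T_ss)/(T₀ − T_ss)] = −606.52 · ln(0.16471) = 1093.9 s.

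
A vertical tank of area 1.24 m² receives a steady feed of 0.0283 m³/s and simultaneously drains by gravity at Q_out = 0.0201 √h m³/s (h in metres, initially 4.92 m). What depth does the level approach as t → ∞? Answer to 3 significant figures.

1.98 m

A dh/dt = Q_in − 0.0201 √h. Steady state requires inflow = outflow:
Q_in = 0.0201 √h_ss ⇒ √h_ss = 0.0283/0.0201 = 1.4080.
h_ss = 1.4080² = 1.9824 m. (Since h₀ = 4.92 m > h_ss, the level will fall toward this value.)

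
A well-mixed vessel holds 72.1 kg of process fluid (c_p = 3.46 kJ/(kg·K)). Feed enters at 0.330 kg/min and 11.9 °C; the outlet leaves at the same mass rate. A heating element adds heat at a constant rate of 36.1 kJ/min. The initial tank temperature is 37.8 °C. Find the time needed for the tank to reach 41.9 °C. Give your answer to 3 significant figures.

Energy balance: M c_p dT/dt = ṁ c_p (T_in − T) + 36.1.
τ = M/ṁ = 218.48 min; T_ss = T_in + Q̇/(ṁ c_p) = 43.517 °C.
T(t) = T_ss + (T₀ − T_ss) e^(−t/τ). Set T = 41.9:
e^(−t/τ) = (41.9 − 43.517)/(37.8 − 43.517) = 0.28281
t = −218.48 · ln(0.28281) = 275.94 min.

276 min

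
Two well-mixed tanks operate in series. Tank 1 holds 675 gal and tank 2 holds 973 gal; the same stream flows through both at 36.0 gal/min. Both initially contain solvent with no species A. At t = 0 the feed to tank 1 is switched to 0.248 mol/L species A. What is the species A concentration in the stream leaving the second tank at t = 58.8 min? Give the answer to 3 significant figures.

Species balance on tank i: dCᵢ/dt = (Cᵢ₋₁ − Cᵢ)/τᵢ with τᵢ = Vᵢ/Q.
τ₁ = 675/36.0 = 18.750 min; τ₂ = 973/36.0 = 27.028 min.
Solving the cascade with C₁(0)=C₂(0)=0 gives C₂(t) = C_in[1 − (τ₁ e^(−t/τ₁) − τ₂ e^(−t/τ₂))/(τ₁ − τ₂)].
At t = 58.8: e^(−t/τ₁) = 0.043456, e^(−t/τ₂) = 0.11355.
C₂ = 0.248·[1 − (18.750·0.043456 − 27.028·0.11355)/(-8.2778)] = 0.248·0.72769 = 0.18047 mol/L.

0.180 mol/L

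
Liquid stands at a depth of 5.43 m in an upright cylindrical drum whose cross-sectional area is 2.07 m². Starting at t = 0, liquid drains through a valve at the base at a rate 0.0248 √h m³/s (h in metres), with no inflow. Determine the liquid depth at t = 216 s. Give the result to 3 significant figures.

Unsteady balance on liquid volume: A dh/dt = −0.0248 √h.
Separate and integrate: 2(√h − √h₀) = −(0.0248/A) t.
√h = √5.43 − 0.0248·216/(2·2.07) = 2.3302 − 1.2939 = 1.0363.
h = 1.0363² = 1.0740 m.

1.07 m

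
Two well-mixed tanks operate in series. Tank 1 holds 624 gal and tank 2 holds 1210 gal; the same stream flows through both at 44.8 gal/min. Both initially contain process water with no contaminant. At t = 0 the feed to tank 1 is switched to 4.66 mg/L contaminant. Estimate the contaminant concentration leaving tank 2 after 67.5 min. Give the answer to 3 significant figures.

Each tank obeys Vᵢ dCᵢ/dt = Q(Cᵢ₋₁ − Cᵢ), so τᵢ = Vᵢ/Q.
τ₁ = 624/44.8 = 13.929 min; τ₂ = 1210/44.8 = 27.009 min.
Solving the cascade with C₁(0)=C₂(0)=0 gives C₂(t) = C_in[1 − (τ₁ e^(−t/τ₁) − τ₂ e^(−t/τ₂))/(τ₁ − τ₂)].
At t = 67.5: e^(−t/τ₁) = 0.0078585, e^(−t/τ₂) = 0.082153.
C₂ = 4.66·[1 − (13.929·0.0078585 − 27.009·0.082153)/(-13.080)] = 4.66·0.83874 = 3.9085 mg/L.

3.91 mg/L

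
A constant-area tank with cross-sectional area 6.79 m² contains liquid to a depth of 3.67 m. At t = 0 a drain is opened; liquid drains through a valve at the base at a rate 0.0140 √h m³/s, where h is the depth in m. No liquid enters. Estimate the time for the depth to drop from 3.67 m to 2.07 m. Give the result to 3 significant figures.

463 s

Mass balance (ρ constant): A dh/dt = −0.0140 √h.
Separate and integrate: 2(√h − √h₀) = −(0.0140/A) t.
t = 2A(√h₀ − √h)/0.0140 = 2·6.79·(√3.67 − √2.07)/0.0140
  = 13.580 × (1.9157 − 1.4387) / 0.0140 = 462.67 s.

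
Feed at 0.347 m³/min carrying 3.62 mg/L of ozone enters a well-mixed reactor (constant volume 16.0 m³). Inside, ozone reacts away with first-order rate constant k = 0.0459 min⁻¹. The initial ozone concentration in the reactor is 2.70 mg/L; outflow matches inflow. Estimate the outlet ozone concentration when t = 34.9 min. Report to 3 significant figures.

1.31 mg/L

Species balance: V dC/dt = Q C_in − Q C − k V C.
This is linear with rate a = Q/V + k = 0.067587 min⁻¹.
C_ss = Q C_in/(Q + kV) = 1.1616 mg/L; C(t) = C_ss + (C₀ − C_ss) e^(−a t).
C(34.9) = 1.1616 + (1.5384)·e^(−0.067587·34.9) = 1.1616 + (1.5384)·0.094533 = 1.3070 mg/L.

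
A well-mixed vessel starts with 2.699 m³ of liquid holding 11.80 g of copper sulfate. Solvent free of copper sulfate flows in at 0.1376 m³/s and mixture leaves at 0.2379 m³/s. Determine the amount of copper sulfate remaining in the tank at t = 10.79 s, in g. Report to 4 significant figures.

3.499 g

Total volume: dV/dt = Q_in − Q_out = -0.100300 m³/s, so V(t) = 2.699 − 0.100300 t and V(10.79) = 1.61676 m³.
Species balance (pure solvent in): dm/dt = −Q_out · m/V(t).
dm/m = −Q_out dt/(V₀ − 0.100300 t); integrating gives ln(m/m₀) = −(Q_out/(Q_in−Q_out)) ln(V/V₀).
m = m₀ (V₀/V)^(Q_out/(Q_in−Q_out)) = 11.80 × (2.699/1.61676)^(-2.37188) = 3.49948 g.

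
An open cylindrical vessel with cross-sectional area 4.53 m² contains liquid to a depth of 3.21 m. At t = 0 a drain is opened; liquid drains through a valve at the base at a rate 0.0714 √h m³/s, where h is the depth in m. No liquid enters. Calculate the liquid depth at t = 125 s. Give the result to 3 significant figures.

0.651 m

With no inflow, A dh/dt = −0.0714 √h.
This is separable: 2 d(√h)/dt = −0.0714/A, so √h = √h₀ − (0.0714/(2A)) t.
√h = √3.21 − 0.0714·125/(2·4.53) = 1.7916 − 0.98510 = 0.80655.
h = 0.80655² = 0.65052 m.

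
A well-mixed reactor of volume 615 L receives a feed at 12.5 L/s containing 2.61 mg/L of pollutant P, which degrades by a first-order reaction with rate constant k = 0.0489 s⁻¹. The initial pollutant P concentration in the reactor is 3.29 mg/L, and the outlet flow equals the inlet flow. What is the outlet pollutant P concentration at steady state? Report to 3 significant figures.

0.766 mg/L

Species balance: V dC/dt = Q C_in − Q C − k V C.
At steady state: 0 = Q C_in − (Q + kV) C_ss, so C_ss = Q C_in/(Q + kV).
C_ss = 12.5·2.61/(12.5 + 0.0489·615) = 32.625/42.573 = 0.76632 mg/L.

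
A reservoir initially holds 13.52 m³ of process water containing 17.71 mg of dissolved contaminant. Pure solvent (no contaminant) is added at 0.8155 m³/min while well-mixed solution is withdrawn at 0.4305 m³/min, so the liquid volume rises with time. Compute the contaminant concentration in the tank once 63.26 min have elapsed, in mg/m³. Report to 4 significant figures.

Total volume: dV/dt = Q_in − Q_out = 0.385000 m³/min, so V(t) = 13.52 + 0.385000 t and V(63.26) = 37.8751 m³.
Species balance (pure solvent in): dm/dt = −Q_out · m/V(t).
Separate: dm/m = −Q_out dt/V(t) ⇒ ln(m/m₀) = −(Q_out/(Q_in−Q_out)) ln(V/V₀).
m = m₀ (V₀/V)^(Q_out/(Q_in−Q_out)) = 17.71 × (13.52/37.8751)^(1.11818) = 5.59718 mg.
C = m/V = 5.59718/37.8751 = 0.147780 mg/m³.

0.1478 mg/m³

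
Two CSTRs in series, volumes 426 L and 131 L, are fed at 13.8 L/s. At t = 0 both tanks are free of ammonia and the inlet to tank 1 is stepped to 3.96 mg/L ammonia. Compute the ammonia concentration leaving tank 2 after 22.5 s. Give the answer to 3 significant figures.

1.37 mg/L

Each tank obeys Vᵢ dCᵢ/dt = Q(Cᵢ₋₁ − Cᵢ), so τᵢ = Vᵢ/Q.
τ₁ = 426/13.8 = 30.870 s; τ₂ = 131/13.8 = 9.4928 s.
Tank 1: C₁ = C_in(1 − e^(−t/τ₁)). Tank 2 (τ₁ ≠ τ₂): C₂ = C_in[1 − (τ₁ e^(−t/τ₁) − τ₂ e^(−t/τ₂))/(τ₁ − τ₂)].
At t = 22.5: e^(−t/τ₁) = 0.48245, e^(−t/τ₂) = 0.093459.
C₂ = 3.96·[1 − (30.870·0.48245 − 9.4928·0.093459)/(21.377)] = 3.96·0.34481 = 1.3654 mg/L.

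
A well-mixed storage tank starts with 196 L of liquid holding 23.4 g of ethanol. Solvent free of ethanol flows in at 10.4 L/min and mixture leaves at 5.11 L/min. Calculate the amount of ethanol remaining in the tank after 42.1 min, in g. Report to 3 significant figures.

11.2 g

Let m(t) be the amount of ethanol. Volume: V(t) = V₀ + (Q_in − Q_out) t = 196 + 5.2900 t; V(42.1) = 418.71 L.
Species balance (pure solvent in): dm/dt = −Q_out · m/V(t).
Separate: dm/m = −Q_out dt/V(t) ⇒ ln(m/m₀) = −(Q_out/(Q_in−Q_out)) ln(V/V₀).
m = m₀ (V₀/V)^(Q_out/(Q_in−Q_out)) = 23.4 × (196/418.71)^(0.96597) = 11.240 g.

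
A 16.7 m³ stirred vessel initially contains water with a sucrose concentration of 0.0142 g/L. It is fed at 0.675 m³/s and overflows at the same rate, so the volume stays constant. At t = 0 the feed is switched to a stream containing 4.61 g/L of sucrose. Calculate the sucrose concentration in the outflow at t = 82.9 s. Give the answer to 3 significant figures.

4.45 g/L

Mass balance on the solute (V constant): V dC/dt = Q(C_in − C).
Rewrite as dC/dt + C/τ = C_in/τ, τ = V/Q = 24.741 s.
Solution: C(t) = C_in + (C₀ − C_in) e^(−t/τ).
C(82.9) = 4.61 + (0.0142 − 4.61)·e^(−82.9/24.741) = 4.61 + (-4.5958)·0.035058 = 4.4489 g/L.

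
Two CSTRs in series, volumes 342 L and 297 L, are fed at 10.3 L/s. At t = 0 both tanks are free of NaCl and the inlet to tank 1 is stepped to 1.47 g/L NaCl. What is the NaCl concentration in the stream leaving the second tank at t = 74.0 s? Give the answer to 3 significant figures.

1.01 g/L

Time constants: τᵢ = Vᵢ/Q for each well-mixed tank.
τ₁ = 342/10.3 = 33.204 s; τ₂ = 297/10.3 = 28.835 s.
Tank 1: C₁ = C_in(1 − e^(−t/τ₁)). Tank 2 (τ₁ ≠ τ₂): C₂ = C_in[1 − (τ₁ e^(−t/τ₁) − τ₂ e^(−t/τ₂))/(τ₁ − τ₂)].
At t = 74.0: e^(−t/τ₁) = 0.10767, e^(−t/τ₂) = 0.076817.
C₂ = 1.47·[1 − (33.204·0.10767 − 28.835·0.076817)/(4.3689)] = 1.47·0.68868 = 1.0124 g/L.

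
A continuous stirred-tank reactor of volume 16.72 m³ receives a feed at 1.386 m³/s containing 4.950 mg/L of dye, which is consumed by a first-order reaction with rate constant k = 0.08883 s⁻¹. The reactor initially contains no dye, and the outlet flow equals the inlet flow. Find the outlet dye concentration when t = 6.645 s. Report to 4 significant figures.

1.626 mg/L

Accumulation = in − out − consumed: V dC/dt = Q C_in − Q C − k V C.
This is linear with rate a = Q/V + k = 0.171725 s⁻¹.
C_ss = Q C_in/(Q + kV) = 2.38946 mg/L; C(t) = C_ss + (C₀ − C_ss) e^(−a t).
C(6.645) = 2.38946 + (-2.38946)·e^(−0.171725·6.645) = 2.38946 + (-2.38946)·0.319464 = 1.62611 mg/L.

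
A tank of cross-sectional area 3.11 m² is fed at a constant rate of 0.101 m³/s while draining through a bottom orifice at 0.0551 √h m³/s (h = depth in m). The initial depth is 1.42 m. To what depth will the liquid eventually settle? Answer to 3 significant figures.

3.36 m

A dh/dt = Q_in − 0.0551 √h. Steady state requires inflow = outflow:
Q_in = 0.0551 √h_ss ⇒ √h_ss = 0.101/0.0551 = 1.8330.
h_ss = 1.8330² = 3.3600 m. (Since h₀ = 1.42 m < h_ss, the level will rise toward this value.)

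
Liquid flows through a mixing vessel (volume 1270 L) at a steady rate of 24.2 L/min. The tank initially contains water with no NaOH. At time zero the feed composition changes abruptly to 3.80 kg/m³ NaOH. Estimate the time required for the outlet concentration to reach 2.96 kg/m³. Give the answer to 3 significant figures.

Mass balance on the solute (V constant): V dC/dt = Q(C_in − C), so τ = V/Q = 52.479 min.
C(t) = C_in + (C₀ − C_in) e^(−t/τ). Set C = 2.96 and solve for t:
e^(−t/τ) = (C − C_in)/(C₀ − C_in) = (2.96 − 3.80)/(0 − 3.80) = 0.22105
t = −τ ln(…) = 52.479 × 1.5094 = 79.210 min.

79.2 min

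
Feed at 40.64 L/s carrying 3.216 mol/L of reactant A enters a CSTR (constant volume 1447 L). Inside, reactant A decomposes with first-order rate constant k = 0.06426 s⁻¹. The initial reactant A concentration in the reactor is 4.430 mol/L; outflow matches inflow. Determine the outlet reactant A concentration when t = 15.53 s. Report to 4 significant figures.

V dC/dt = Q(C_in − C) − k V C.
dC/dt = (Q/V) C_in − (Q/V + k) C; effective rate a = Q/V + k = 0.0280857 + 0.06426 = 0.0923457 s⁻¹.
C_ss = Q C_in/(Q + kV) = 0.978103 mol/L; C(t) = C_ss + (C₀ − C_ss) e^(−a t).
C(15.53) = 0.978103 + (3.45190)·e^(−0.0923457·15.53) = 0.978103 + (3.45190)·0.238323 = 1.80077 mol/L.

1.801 mol/L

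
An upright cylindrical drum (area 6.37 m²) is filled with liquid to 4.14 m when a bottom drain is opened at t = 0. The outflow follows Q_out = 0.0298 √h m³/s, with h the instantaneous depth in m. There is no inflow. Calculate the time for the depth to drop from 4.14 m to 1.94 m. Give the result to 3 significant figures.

274 s

With no inflow, A dh/dt = −0.0298 √h.
Separate and integrate: 2(√h − √h₀) = −(0.0298/A) t.
t = 2A(√h₀ − √h)/0.0298 = 2·6.37·(√4.14 − √1.94)/0.0298
  = 12.740 × (2.0347 − 1.3928) / 0.0298 = 274.41 s.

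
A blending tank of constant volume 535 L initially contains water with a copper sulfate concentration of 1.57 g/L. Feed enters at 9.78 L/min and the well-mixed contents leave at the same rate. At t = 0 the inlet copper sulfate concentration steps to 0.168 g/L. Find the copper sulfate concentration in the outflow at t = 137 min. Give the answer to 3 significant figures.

0.283 g/L

Unsteady species balance (constant V, well mixed): V dC/dt = Q(C_in − C).
So dC/dt = (C_in − C)/τ with τ = V/Q = 535/9.78 = 54.703 min.
C approaches C_in exponentially: C(t) = C_in + (C₀ − C_in) e^(−t/τ).
C(137) = 0.168 + (1.57 − 0.168)·e^(−137/54.703) = 0.168 + (1.4020)·0.081724 = 0.28258 g/L.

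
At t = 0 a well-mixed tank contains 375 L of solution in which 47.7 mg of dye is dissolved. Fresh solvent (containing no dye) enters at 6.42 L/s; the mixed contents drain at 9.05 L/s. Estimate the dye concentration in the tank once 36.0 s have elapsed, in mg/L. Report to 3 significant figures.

Let m(t) be the amount of dye. Volume: V(t) = V₀ + (Q_in − Q_out) t = 375 − 2.6300 t; V(36.0) = 280.32 L.
Species balance (pure solvent in): dm/dt = −Q_out · m/V(t).
Separate: dm/m = −Q_out dt/V(t) ⇒ ln(m/m₀) = −(Q_out/(Q_in−Q_out)) ln(V/V₀).
m = m₀ (V₀/V)^(Q_out/(Q_in−Q_out)) = 47.7 × (375/280.32)^(-3.4411) = 17.525 mg.
C = m/V = 17.525/280.32 = 0.062516 mg/L.

0.0625 mg/L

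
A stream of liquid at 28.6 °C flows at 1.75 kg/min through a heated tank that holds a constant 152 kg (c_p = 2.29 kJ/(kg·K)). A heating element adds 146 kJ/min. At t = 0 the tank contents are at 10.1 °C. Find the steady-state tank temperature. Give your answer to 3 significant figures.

Energy balance: M c_p dT/dt = ṁ c_p (T_in − T) + 146.
At steady state dT/dt = 0 ⇒ T_ss = T_in + Q̇/(ṁ c_p) = 28.6 + 146/(1.75·2.29) = 65.032 °C.

65.0 °C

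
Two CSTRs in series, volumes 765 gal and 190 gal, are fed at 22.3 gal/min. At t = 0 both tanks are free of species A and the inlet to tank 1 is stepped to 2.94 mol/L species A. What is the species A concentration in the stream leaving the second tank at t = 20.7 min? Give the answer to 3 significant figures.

0.886 mol/L

Species balance on tank i: dCᵢ/dt = (Cᵢ₋₁ − Cᵢ)/τᵢ with τᵢ = Vᵢ/Q.
τ₁ = 765/22.3 = 34.305 min; τ₂ = 190/22.3 = 8.5202 min.
Tank 1: C₁ = C_in(1 − e^(−t/τ₁)). Tank 2 (τ₁ ≠ τ₂): C₂ = C_in[1 − (τ₁ e^(−t/τ₁) − τ₂ e^(−t/τ₂))/(τ₁ − τ₂)].
At t = 20.7: e^(−t/τ₁) = 0.54694, e^(−t/τ₂) = 0.088079.
C₂ = 2.94·[1 − (34.305·0.54694 − 8.5202·0.088079)/(25.785)] = 2.94·0.30143 = 0.88621 mol/L.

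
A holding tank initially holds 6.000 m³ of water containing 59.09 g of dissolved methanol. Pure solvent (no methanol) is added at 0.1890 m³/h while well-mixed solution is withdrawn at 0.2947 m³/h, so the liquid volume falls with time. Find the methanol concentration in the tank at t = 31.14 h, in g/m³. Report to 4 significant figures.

Let m(t) be the amount of methanol. Volume: V(t) = V₀ + (Q_in − Q_out) t = 6.000 − 0.105700 t; V(31.14) = 2.70850 m³.
Species balance (pure solvent in): dm/dt = −Q_out · m/V(t).
dm/m = −Q_out dt/(V₀ − 0.105700 t); integrating gives ln(m/m₀) = −(Q_out/(Q_in−Q_out)) ln(V/V₀).
m = m₀ (V₀/V)^(Q_out/(Q_in−Q_out)) = 59.09 × (6.000/2.70850)^(-2.78808) = 6.43354 g.
C = m/V = 6.43354/2.70850 = 2.37531 g/m³.

2.375 g/m³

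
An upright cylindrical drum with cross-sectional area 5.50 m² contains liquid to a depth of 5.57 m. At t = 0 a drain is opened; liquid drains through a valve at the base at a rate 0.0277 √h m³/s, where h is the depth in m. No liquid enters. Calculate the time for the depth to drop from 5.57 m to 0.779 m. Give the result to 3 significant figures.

Mass balance (ρ constant): A dh/dt = −0.0277 √h.
Separate and integrate: 2(√h − √h₀) = −(0.0277/A) t.
t = 2A(√h₀ − √h)/0.0277 = 2·5.50·(√5.57 − √0.779)/0.0277
  = 11.000 × (2.3601 − 0.88261) / 0.0277 = 586.72 s.

587 s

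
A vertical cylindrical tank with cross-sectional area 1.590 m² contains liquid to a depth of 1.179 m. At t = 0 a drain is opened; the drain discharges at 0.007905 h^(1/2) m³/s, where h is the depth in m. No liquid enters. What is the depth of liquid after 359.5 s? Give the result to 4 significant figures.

Mass balance (ρ constant): A dh/dt = −0.007905 √h.
This is separable: 2 d(√h)/dt = −0.007905/A, so √h = √h₀ − (0.007905/(2A)) t.
√h = √1.179 − 0.007905·359.5/(2·1.590) = 1.08582 − 0.893663 = 0.192155.
h = 0.192155² = 0.0369235 m.

0.03692 m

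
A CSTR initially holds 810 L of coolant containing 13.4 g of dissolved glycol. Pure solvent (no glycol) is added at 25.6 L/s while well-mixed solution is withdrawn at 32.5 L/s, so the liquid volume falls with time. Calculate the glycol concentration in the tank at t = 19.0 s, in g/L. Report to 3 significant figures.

0.00859 g/L

Let m(t) be the amount of glycol. Volume: V(t) = V₀ + (Q_in − Q_out) t = 810 − 6.9000 t; V(19.0) = 678.90 L.
No glycol enters, so dm/dt = −Q_out · (m/V).
Separate: dm/m = −Q_out dt/V(t) ⇒ ln(m/m₀) = −(Q_out/(Q_in−Q_out)) ln(V/V₀).
m = m₀ (V₀/V)^(Q_out/(Q_in−Q_out)) = 13.4 × (810/678.90)^(-4.7101) = 5.8336 g.
C = m/V = 5.8336/678.90 = 0.0085927 g/L.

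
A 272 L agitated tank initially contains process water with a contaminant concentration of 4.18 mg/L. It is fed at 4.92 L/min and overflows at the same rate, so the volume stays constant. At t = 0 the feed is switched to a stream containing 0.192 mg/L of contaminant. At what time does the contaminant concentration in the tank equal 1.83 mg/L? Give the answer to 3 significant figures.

Species balance: V dC/dt = Q(C_in − C) ⇒ τ = V/Q = 55.285 min.
C(t) = C_in + (C₀ − C_in) e^(−t/τ). Set C = 1.83 and solve for t:
e^(−t/τ) = (C − C_in)/(C₀ − C_in) = (1.83 − 0.192)/(4.18 − 0.192) = 0.41073
t = −τ ln(…) = 55.285 × 0.88981 = 49.193 min.

49.2 min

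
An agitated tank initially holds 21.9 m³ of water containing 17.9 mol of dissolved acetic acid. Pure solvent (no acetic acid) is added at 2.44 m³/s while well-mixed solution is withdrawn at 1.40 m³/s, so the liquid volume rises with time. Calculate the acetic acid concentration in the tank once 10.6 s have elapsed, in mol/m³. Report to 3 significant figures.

0.314 mol/m³

Let m(t) be the amount of acetic acid. Volume: V(t) = V₀ + (Q_in − Q_out) t = 21.9 + 1.0400 t; V(10.6) = 32.924 m³.
No acetic acid enters, so dm/dt = −Q_out · (m/V).
dm/m = −Q_out dt/(V₀ + 1.0400 t); integrating gives ln(m/m₀) = −(Q_out/(Q_in−Q_out)) ln(V/V₀).
m = m₀ (V₀/V)^(Q_out/(Q_in−Q_out)) = 17.9 × (21.9/32.924)^(1.3462) = 10.339 mol.
C = m/V = 10.339/32.924 = 0.31404 mol/m³.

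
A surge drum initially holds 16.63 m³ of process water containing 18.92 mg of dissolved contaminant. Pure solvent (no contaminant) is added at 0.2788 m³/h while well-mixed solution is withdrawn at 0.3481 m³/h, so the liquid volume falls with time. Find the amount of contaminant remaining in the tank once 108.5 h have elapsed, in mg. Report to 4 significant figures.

0.9210 mg

Let m(t) be the amount of contaminant. Volume: V(t) = V₀ + (Q_in − Q_out) t = 16.63 − 0.0693000 t; V(108.5) = 9.11095 m³.
Solute balance: dm/dt = 0 − Q_out C = −Q_out m/V(t).
Separate: dm/m = −Q_out dt/V(t) ⇒ ln(m/m₀) = −(Q_out/(Q_in−Q_out)) ln(V/V₀).
m = m₀ (V₀/V)^(Q_out/(Q_in−Q_out)) = 18.92 × (16.63/9.11095)^(-5.02309) = 0.920968 mg.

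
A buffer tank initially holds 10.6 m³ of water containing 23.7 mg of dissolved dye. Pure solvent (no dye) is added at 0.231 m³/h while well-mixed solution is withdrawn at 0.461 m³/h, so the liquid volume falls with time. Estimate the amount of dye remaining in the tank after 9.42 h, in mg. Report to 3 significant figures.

15.0 mg

Let m(t) be the amount of dye. Volume: V(t) = V₀ + (Q_in − Q_out) t = 10.6 − 0.23000 t; V(9.42) = 8.4334 m³.
Species balance (pure solvent in): dm/dt = −Q_out · m/V(t).
Separate: dm/m = −Q_out dt/V(t) ⇒ ln(m/m₀) = −(Q_out/(Q_in−Q_out)) ln(V/V₀).
m = m₀ (V₀/V)^(Q_out/(Q_in−Q_out)) = 23.7 × (10.6/8.4334)^(-2.0043) = 14.987 mg.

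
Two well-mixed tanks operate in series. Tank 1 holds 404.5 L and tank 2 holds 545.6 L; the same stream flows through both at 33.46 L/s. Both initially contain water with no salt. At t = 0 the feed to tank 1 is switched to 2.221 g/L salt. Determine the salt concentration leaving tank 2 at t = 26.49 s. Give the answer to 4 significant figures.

1.241 g/L

Species balance on tank i: dCᵢ/dt = (Cᵢ₋₁ − Cᵢ)/τᵢ with τᵢ = Vᵢ/Q.
τ₁ = 404.5/33.46 = 12.0891 s; τ₂ = 545.6/33.46 = 16.3060 s.
Solving the cascade with C₁(0)=C₂(0)=0 gives C₂(t) = C_in[1 − (τ₁ e^(−t/τ₁) − τ₂ e^(−t/τ₂))/(τ₁ − τ₂)].
At t = 26.49: e^(−t/τ₁) = 0.111778, e^(−t/τ₂) = 0.197000.
C₂ = 2.221·[1 − (12.0891·0.111778 − 16.3060·0.197000)/(-4.21698)] = 2.221·0.558690 = 1.24085 g/L.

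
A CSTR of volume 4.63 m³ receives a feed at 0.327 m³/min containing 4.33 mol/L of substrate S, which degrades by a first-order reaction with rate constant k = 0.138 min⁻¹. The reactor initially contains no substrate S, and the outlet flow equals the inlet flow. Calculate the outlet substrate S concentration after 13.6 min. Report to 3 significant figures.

V dC/dt = Q(C_in − C) − k V C.
dC/dt = (Q/V) C_in − (Q/V + k) C; effective rate a = Q/V + k = 0.070626 + 0.138 = 0.20863 min⁻¹.
C_ss = Q C_in/(Q + kV) = 1.4658 mol/L; C(t) = C_ss + (C₀ − C_ss) e^(−a t).
C(13.6) = 1.4658 + (-1.4658)·e^(−0.20863·13.6) = 1.4658 + (-1.4658)·0.058583 = 1.3800 mol/L.

1.38 mol/L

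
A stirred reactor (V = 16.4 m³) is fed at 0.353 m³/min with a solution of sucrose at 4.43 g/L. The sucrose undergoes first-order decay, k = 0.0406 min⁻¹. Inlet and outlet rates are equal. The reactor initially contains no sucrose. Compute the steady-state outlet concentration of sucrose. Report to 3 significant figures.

Accumulation = in − out − consumed: V dC/dt = Q C_in − Q C − k V C.
Steady state (dC/dt = 0): C_ss = Q C_in/(Q + kV) = C_in/(1 + kV/Q).
C_ss = 0.353·4.43/(0.353 + 0.0406·16.4) = 1.5638/1.0188 = 1.5349 g/L.

1.53 g/L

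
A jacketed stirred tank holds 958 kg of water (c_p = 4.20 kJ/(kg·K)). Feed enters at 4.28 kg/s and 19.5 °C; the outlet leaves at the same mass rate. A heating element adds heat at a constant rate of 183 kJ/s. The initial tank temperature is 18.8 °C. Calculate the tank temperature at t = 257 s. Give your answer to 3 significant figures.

26.2 °C

First-law balance (no shaft work): M c_p dT/dt = ṁ c_p (T_in − T) + 183.
Rearrange: dT/dt = (T_ss − T)/τ with τ = M/ṁ = 223.83 s and T_ss = T_in + Q̇/(ṁ c_p) = 29.680 °C.
Solution: T(t) = T_ss + (T₀ − T_ss) e^(−t/τ).
T(257) = 29.680 + (-10.880)·e^(−257/223.83) = 29.680 + (-10.880)·0.31721 = 26.229 °C.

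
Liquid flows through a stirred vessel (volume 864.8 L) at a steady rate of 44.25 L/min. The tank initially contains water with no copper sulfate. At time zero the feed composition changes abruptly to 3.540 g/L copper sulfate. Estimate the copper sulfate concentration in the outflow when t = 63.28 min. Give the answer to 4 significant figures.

3.401 g/L

Species balance on the tank: V dC/dt = Q(C_in − C).
Time constant τ = V/Q = 864.8/44.25 = 19.5435 min.
C approaches C_in exponentially: C(t) = C_in + (C₀ − C_in) e^(−t/τ).
C(63.28) = 3.540 + (0 − 3.540)·e^(−63.28/19.5435) = 3.540 + (-3.54000)·0.0392460 = 3.40107 g/L.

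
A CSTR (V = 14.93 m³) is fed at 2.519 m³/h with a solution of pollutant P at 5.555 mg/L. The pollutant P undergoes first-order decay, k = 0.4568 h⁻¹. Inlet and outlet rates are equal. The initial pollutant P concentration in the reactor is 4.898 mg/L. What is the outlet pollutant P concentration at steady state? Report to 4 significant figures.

1.498 mg/L

V dC/dt = Q(C_in − C) − k V C.
Steady state (dC/dt = 0): C_ss = Q C_in/(Q + kV) = C_in/(1 + kV/Q).
C_ss = 2.519·5.555/(2.519 + 0.4568·14.93) = 13.9930/9.33902 = 1.49834 mg/L.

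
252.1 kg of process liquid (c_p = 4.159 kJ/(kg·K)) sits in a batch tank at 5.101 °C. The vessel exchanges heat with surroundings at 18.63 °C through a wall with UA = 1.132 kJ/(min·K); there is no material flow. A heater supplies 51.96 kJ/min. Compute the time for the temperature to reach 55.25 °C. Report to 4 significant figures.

Heat balance on the well-mixed liquid: M c_p dT/dt = −UA(T − T_amb) + Q̇.
τ = M c_p/UA = 926.223 min; T_ss = T_amb + Q̇/UA = 18.63 + 51.96/1.132 = 64.5311 °C.
T(t) = T_ss + (T₀ − T_ss)e^(−t/τ); set T = 55.25:
t = −τ ln[(T − T_ss)/(T₀ − T_ss)] = −926.223 · ln(0.156168) = 1719.83 min.

1720 min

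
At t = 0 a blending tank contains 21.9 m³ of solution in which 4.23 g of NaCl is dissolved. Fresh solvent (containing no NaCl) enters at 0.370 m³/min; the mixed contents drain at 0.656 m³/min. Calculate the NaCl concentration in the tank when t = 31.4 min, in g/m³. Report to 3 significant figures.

Total volume: dV/dt = Q_in − Q_out = -0.28600 m³/min, so V(t) = 21.9 − 0.28600 t and V(31.4) = 12.920 m³.
Species balance (pure solvent in): dm/dt = −Q_out · m/V(t).
Separate: dm/m = −Q_out dt/V(t) ⇒ ln(m/m₀) = −(Q_out/(Q_in−Q_out)) ln(V/V₀).
m = m₀ (V₀/V)^(Q_out/(Q_in−Q_out)) = 4.23 × (21.9/12.920)^(-2.2937) = 1.2608 g.
C = m/V = 1.2608/12.920 = 0.097585 g/m³.

0.0976 g/m³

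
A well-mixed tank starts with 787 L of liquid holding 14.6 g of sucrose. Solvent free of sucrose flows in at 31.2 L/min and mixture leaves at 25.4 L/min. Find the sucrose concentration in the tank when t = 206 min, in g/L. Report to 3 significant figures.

0.000129 g/L

Total volume: dV/dt = Q_in − Q_out = 5.8000 L/min, so V(t) = 787 + 5.8000 t and V(206) = 1981.8 L.
Solute balance: dm/dt = 0 − Q_out C = −Q_out m/V(t).
Separate: dm/m = −Q_out dt/V(t) ⇒ ln(m/m₀) = −(Q_out/(Q_in−Q_out)) ln(V/V₀).
m = m₀ (V₀/V)^(Q_out/(Q_in−Q_out)) = 14.6 × (787/1981.8)^(4.3793) = 0.25579 g.
C = m/V = 0.25579/1981.8 = 0.00012907 g/L.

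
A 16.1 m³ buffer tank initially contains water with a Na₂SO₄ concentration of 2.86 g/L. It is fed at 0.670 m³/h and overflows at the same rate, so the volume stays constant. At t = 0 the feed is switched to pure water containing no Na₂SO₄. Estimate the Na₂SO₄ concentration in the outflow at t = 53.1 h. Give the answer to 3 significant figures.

0.314 g/L

Mass balance on the solute (V constant): V dC/dt = Q(C_in − C).
Rewrite as dC/dt + C/τ = C_in/τ, τ = V/Q = 24.030 h.
This is linear first-order; C(t) = C_in + (C₀ − C_in) e^(−t/τ).
C(53.1) = 0 + (2.86 − 0)·e^(−53.1/24.030) = 0 + (2.8600)·0.10973 = 0.31382 g/L.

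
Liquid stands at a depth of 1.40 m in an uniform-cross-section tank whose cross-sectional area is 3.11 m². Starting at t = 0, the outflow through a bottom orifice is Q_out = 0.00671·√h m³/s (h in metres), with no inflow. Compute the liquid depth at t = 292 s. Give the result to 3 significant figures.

0.754 m

With no inflow, A dh/dt = −0.00671 √h.
∫ h^(−1/2) dh = −(0.00671/A) ∫ dt, giving 2√h = 2√h₀ − (0.00671/A) t.
√h = √1.40 − 0.00671·292/(2·3.11) = 1.1832 − 0.31500 = 0.86821.
h = 0.86821² = 0.75379 m.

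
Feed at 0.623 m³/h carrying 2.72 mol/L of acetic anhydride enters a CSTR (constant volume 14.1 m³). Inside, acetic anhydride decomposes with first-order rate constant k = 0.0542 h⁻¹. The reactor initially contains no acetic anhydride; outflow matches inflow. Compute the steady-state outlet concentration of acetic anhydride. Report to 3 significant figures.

1.22 mol/L

V dC/dt = Q(C_in − C) − k V C.
At steady state: 0 = Q C_in − (Q + kV) C_ss, so C_ss = Q C_in/(Q + kV).
C_ss = 0.623·2.72/(0.623 + 0.0542·14.1) = 1.6946/1.3872 = 1.2216 mol/L.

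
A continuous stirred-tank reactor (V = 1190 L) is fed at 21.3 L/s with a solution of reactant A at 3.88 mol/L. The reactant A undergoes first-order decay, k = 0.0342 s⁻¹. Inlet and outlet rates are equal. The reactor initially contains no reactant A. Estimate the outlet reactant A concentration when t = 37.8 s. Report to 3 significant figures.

1.15 mol/L

V dC/dt = Q(C_in − C) − k V C.
This is linear with rate a = Q/V + k = 0.052099 s⁻¹.
C_ss = Q C_in/(Q + kV) = 1.3330 mol/L; C(t) = C_ss + (C₀ − C_ss) e^(−a t).
C(37.8) = 1.3330 + (-1.3330)·e^(−0.052099·37.8) = 1.3330 + (-1.3330)·0.13955 = 1.1470 mol/L.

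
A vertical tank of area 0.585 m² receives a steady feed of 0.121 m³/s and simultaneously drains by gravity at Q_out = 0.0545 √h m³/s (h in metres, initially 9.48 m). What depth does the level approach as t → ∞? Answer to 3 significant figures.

A dh/dt = Q_in − 0.0545 √h. Steady state requires inflow = outflow:
Q_in = 0.0545 √h_ss ⇒ √h_ss = 0.121/0.0545 = 2.2202.
h_ss = 2.2202² = 4.9292 m. (Since h₀ = 9.48 m > h_ss, the level will fall toward this value.)

4.93 m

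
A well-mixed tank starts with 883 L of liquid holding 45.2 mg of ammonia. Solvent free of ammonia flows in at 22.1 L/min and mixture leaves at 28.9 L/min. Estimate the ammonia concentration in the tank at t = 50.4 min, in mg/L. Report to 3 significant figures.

0.0104 mg/L

Let m(t) be the amount of ammonia. Volume: V(t) = V₀ + (Q_in − Q_out) t = 883 − 6.8000 t; V(50.4) = 540.28 L.
Solute balance: dm/dt = 0 − Q_out C = −Q_out m/V(t).
Separate: dm/m = −Q_out dt/V(t) ⇒ ln(m/m₀) = −(Q_out/(Q_in−Q_out)) ln(V/V₀).
m = m₀ (V₀/V)^(Q_out/(Q_in−Q_out)) = 45.2 × (883/540.28)^(-4.2500) = 5.6032 mg.
C = m/V = 5.6032/540.28 = 0.010371 mg/L.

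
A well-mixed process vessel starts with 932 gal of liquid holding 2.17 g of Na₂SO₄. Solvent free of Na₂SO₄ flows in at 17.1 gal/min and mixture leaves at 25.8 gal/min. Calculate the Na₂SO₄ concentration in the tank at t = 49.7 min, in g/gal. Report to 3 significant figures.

0.000684 g/gal

Let m(t) be the amount of Na₂SO₄. Volume: V(t) = V₀ + (Q_in − Q_out) t = 932 − 8.7000 t; V(49.7) = 499.61 gal.
No Na₂SO₄ enters, so dm/dt = −Q_out · (m/V).
Separate: dm/m = −Q_out dt/V(t) ⇒ ln(m/m₀) = −(Q_out/(Q_in−Q_out)) ln(V/V₀).
m = m₀ (V₀/V)^(Q_out/(Q_in−Q_out)) = 2.17 × (932/499.61)^(-2.9655) = 0.34154 g.
C = m/V = 0.34154/499.61 = 0.00068362 g/gal.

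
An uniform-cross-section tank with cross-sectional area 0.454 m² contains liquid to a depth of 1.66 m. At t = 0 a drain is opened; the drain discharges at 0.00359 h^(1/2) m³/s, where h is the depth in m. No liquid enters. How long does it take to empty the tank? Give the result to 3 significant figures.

With no inflow, A dh/dt = −0.00359 √h.
Separate and integrate: 2(√h − √h₀) = −(0.00359/A) t.
Tank is empty when √h = 0: t_empty = 2A√h₀/0.00359.
t_empty = 2·0.454·√1.66/0.00359 = 0.90800·1.2884/0.00359 = 325.87 s.

326 s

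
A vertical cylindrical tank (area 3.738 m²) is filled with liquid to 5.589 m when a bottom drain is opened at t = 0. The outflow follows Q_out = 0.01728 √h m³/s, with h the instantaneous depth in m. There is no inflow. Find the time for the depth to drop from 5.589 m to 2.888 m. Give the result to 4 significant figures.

Volume balance on the tank: A dh/dt = −0.01728 √h.
This is separable: 2 d(√h)/dt = −0.01728/A, so √h = √h₀ − (0.01728/(2A)) t.
t = 2A(√h₀ − √h)/0.01728 = 2·3.738·(√5.589 − √2.888)/0.01728
  = 7.47600 × (2.36411 − 1.69941) / 0.01728 = 287.573 s.

287.6 s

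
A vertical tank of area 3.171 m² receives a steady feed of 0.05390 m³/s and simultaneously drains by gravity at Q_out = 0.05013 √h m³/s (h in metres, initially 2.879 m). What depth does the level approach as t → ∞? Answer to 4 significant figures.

1.156 m

Unsteady balance on liquid volume: A dh/dt = Q_in − 0.05013 √h. At steady state dh/dt = 0:
Q_in = 0.05013 √h_ss ⇒ √h_ss = 0.05390/0.05013 = 1.07520.
h_ss = 1.07520² = 1.15606 m. (Since h₀ = 2.879 m > h_ss, the level will fall toward this value.)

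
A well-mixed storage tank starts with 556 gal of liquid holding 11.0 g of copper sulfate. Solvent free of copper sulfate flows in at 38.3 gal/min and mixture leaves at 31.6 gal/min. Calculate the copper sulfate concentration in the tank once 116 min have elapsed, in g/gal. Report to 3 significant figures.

0.000133 g/gal

Let m(t) be the amount of copper sulfate. Volume: V(t) = V₀ + (Q_in − Q_out) t = 556 + 6.7000 t; V(116) = 1333.2 gal.
No copper sulfate enters, so dm/dt = −Q_out · (m/V).
dm/m = −Q_out dt/(V₀ + 6.7000 t); integrating gives ln(m/m₀) = −(Q_out/(Q_in−Q_out)) ln(V/V₀).
m = m₀ (V₀/V)^(Q_out/(Q_in−Q_out)) = 11.0 × (556/1333.2)^(4.7164) = 0.17783 g.
C = m/V = 0.17783/1333.2 = 0.00013338 g/gal.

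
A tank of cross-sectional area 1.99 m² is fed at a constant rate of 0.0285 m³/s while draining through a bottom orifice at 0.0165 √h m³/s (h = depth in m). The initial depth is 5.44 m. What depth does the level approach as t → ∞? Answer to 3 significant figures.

2.98 m

Level balance: A dh/dt = 0.0285 − 0.0165 √h. Setting dh/dt = 0:
Q_in = 0.0165 √h_ss ⇒ √h_ss = 0.0285/0.0165 = 1.7273.
h_ss = 1.7273² = 2.9835 m. (Since h₀ = 5.44 m > h_ss, the level will fall toward this value.)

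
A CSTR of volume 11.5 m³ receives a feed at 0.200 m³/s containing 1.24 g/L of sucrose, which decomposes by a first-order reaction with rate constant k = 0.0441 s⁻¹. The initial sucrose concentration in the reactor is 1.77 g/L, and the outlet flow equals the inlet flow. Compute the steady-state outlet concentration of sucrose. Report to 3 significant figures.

0.351 g/L

V dC/dt = Q(C_in − C) − k V C.
At steady state: 0 = Q C_in − (Q + kV) C_ss, so C_ss = Q C_in/(Q + kV).
C_ss = 0.200·1.24/(0.200 + 0.0441·11.5) = 0.24800/0.70715 = 0.35070 g/L.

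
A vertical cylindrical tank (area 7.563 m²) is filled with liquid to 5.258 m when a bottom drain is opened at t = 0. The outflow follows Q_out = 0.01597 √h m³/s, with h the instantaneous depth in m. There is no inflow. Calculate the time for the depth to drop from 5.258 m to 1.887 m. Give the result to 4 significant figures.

870.8 s

Volume balance on the tank: A dh/dt = −0.01597 √h.
Separate and integrate: 2(√h − √h₀) = −(0.01597/A) t.
t = 2A(√h₀ − √h)/0.01597 = 2·7.563·(√5.258 − √1.887)/0.01597
  = 15.1260 × (2.29303 − 1.37368) / 0.01597 = 870.765 s.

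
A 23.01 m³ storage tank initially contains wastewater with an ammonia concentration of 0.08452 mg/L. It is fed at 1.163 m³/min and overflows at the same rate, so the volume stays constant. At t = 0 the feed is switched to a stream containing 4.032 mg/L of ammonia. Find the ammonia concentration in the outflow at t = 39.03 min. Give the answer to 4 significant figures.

Mass balance on the solute (V constant): V dC/dt = Q(C_in − C).
Rewrite as dC/dt + C/τ = C_in/τ, τ = V/Q = 19.7850 min.
C approaches C_in exponentially: C(t) = C_in + (C₀ − C_in) e^(−t/τ).
C(39.03) = 4.032 + (0.08452 − 4.032)·e^(−39.03/19.7850) = 4.032 + (-3.94748)·0.139080 = 3.48298 mg/L.

3.483 mg/L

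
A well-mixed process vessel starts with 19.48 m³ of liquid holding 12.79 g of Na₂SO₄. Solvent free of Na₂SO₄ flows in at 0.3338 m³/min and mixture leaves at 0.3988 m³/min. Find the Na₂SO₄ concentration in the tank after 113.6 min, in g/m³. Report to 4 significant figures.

0.05682 g/m³

Let m(t) be the amount of Na₂SO₄. Volume: V(t) = V₀ + (Q_in − Q_out) t = 19.48 − 0.0650000 t; V(113.6) = 12.0960 m³.
Species balance (pure solvent in): dm/dt = −Q_out · m/V(t).
Separate: dm/m = −Q_out dt/V(t) ⇒ ln(m/m₀) = −(Q_out/(Q_in−Q_out)) ln(V/V₀).
m = m₀ (V₀/V)^(Q_out/(Q_in−Q_out)) = 12.79 × (19.48/12.0960)^(-6.13538) = 0.687337 g.
C = m/V = 0.687337/12.0960 = 0.0568235 g/m³.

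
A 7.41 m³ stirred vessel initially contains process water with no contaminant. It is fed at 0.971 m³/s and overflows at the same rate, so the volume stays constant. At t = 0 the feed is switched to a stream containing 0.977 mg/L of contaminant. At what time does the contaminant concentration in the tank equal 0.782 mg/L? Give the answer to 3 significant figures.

Species balance: V dC/dt = Q(C_in − C) ⇒ τ = V/Q = 7.6313 s.
C(t) = C_in + (C₀ − C_in) e^(−t/τ). Set C = 0.782 and solve for t:
e^(−t/τ) = (C − C_in)/(C₀ − C_in) = (0.782 − 0.977)/(0 − 0.977) = 0.19959
t = −τ ln(…) = 7.6313 × 1.6115 = 12.298 s.

12.3 s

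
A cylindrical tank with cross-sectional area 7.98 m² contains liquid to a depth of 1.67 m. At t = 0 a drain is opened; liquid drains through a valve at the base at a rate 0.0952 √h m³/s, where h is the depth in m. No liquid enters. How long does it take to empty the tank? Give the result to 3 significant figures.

A dh/dt = −Q_out = −0.0952 √h.
This is separable: 2 d(√h)/dt = −0.0952/A, so √h = √h₀ − (0.0952/(2A)) t.
Set h = 0: 2√h₀ = (0.0952/A) t_empty ⇒ t_empty = 2A√h₀/0.0952.
t_empty = 2·7.98·√1.67/0.0952 = 15.960·1.2923/0.0952 = 216.65 s.

217 s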